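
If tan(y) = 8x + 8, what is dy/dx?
Differentiate the relation implicitly: treat y = y(x) and apply the chain rule, so every y-derivative picks up a y' = dy/dx factor.

With everything moved to the left-hand side, differentiate term by term:
  d/dx[-8x] = -8
  d/dx[tan(y)] = y'(tan(y)^2 + 1)
  d/dx[-8] = 0

Separating the contributions that come from x directly and those that come through y:
  without y':      -8
  multiplying y':  tan(y)^2 + 1

so (-8) + (tan(y)^2 + 1)·y' = 0, and therefore
  dy/dx = -(-8)/(tan(y)^2 + 1) = 8cos(y)^2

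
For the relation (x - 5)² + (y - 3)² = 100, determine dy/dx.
Apply d/dx to both sides, remembering that y depends on x. Each occurrence of y therefore brings in a y' = dy/dx via the chain rule.

With F(x, y) equal to the left-hand side minus the right, differentiate F term by term:
  d/dx[(x - 5)^2] = 2x - 10
  d/dx[(y - 3)^2] = 2·y'(y - 3)
  d/dx[-100] = 0
Adding these up, d/dx[F] = 0 becomes
  (2x - 10) + (2y - 6)·y' = 0,
so isolating y',
  dy/dx = -(2x - 10)/(2y - 6) = (5 - x)/(y - 3)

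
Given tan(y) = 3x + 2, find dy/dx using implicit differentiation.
Apply d/dx to both sides, remembering that y depends on x. Each occurrence of y therefore brings in a y' = dy/dx via the chain rule.

With F(x, y) equal to the left-hand side minus the right, differentiate F term by term:
  d/dx[-3x] = -3
  d/dx[tan(y)] = y'(tan(y)^2 + 1)
  d/dx[-2] = 0
Adding these up, d/dx[F] = 0 becomes
  (-3) + (tan(y)^2 + 1)·y' = 0,
so isolating y',
  dy/dx = -(-3)/(tan(y)^2 + 1) = 3cos(y)^2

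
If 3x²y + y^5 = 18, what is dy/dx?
Differentiate both sides with respect to x, treating y as y(x). By the chain rule, any term containing y contributes a factor of y' = dy/dx when we differentiate it.

Move every term to one side and write the relation as F(x, y) = 0. Term by term,
  d/dx[3x^2y] = 3x^2·y' + 6xy
  d/dx[y^5] = 5y^4·y'
  d/dx[-18] = 0

The pieces without y' make up ∂F/∂x and the coefficient of y' is ∂F/∂y:
  ∂F/∂x = 6xy,
  ∂F/∂y = 3x^2 + 5y^4.

Since d/dx[F] = ∂F/∂x + (∂F/∂y)·y' = 0, solve for y':
  (∂F/∂y)·y' = -∂F/∂x
  dy/dx = -(∂F/∂x)/(∂F/∂y) = -(6xy)/(3x^2 + 5y^4) = -6xy/(3x^2 + 5y^4)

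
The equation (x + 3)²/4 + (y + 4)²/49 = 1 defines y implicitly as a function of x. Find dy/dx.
Take d/dx of both sides. Since y is implicitly a function of x, the chain rule attaches a y' = dy/dx factor whenever we differentiate through y.

Set F(x, y) = (left side) − (right side), so the curve is F = 0. Differentiating each term of F:
  d/dx[(x + 3)^2/4] = x/2 + 3/2
  d/dx[(y + 4)^2/49] = 2·y'(y + 4)/49
  d/dx[-1] = 0

Collecting, the y'-free part is the partial derivative in x and the y' coefficient is the partial derivative in y:
  ∂F/∂x = x/2 + 3/2
  ∂F/∂y = 2y/49 + 8/49

so d/dx[F(x, y(x))] = ∂F/∂x + (∂F/∂y)·y' = 0. Rearranging,
  dy/dx = -(∂F/∂x)/(∂F/∂y) = -(x/2 + 3/2)/(2y/49 + 8/49)
        = -((x + 3)/2)/(2(y + 4)/49) = 49(-x - 3)/(4(y + 4))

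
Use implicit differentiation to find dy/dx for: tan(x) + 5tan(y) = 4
Apply d/dx to both sides, remembering that y depends on x. Each occurrence of y therefore brings in a y' = dy/dx via the chain rule.

With F(x, y) equal to the left-hand side minus the right, differentiate F term by term:
  d/dx[tan(x)] = tan(x)^2 + 1
  d/dx[5tan(y)] = 5·y'(tan(y)^2 + 1)
  d/dx[-4] = 0
Adding these up, d/dx[F] = 0 becomes
  (tan(x)^2 + 1) + (5tan(y)^2 + 5)·y' = 0,
so isolating y',
  dy/dx = -(tan(x)^2 + 1)/(5tan(y)^2 + 5) = -cos(y)^2/(5cos(x)^2)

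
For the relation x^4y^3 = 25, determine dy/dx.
Differentiate the relation implicitly: treat y = y(x) and apply the chain rule, so every y-derivative picks up a y' = dy/dx factor.

With everything moved to the left-hand side, differentiate term by term:
  d/dx[x^4y^3] = 3x^4y^2·y' + 4x^3y^3
  d/dx[-25] = 0

Separating the contributions that come from x directly and those that come through y:
  without y':      4x^3y^3
  multiplying y':  3x^4y^2

so (4x^3y^3) + (3x^4y^2)·y' = 0, and therefore
  dy/dx = -(4x^3y^3)/(3x^4y^2) = -4y/(3x)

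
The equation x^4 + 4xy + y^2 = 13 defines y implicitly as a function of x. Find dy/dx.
Differentiate both sides with respect to x, treating y as y(x). By the chain rule, any term containing y contributes a factor of y' = dy/dx when we differentiate it.

Move every term to one side and write the relation as F(x, y) = 0. Term by term,
  d/dx[x^4] = 4x^3
  d/dx[4xy] = 4x·y' + 4y
  d/dx[y^2] = 2y·y'
  d/dx[-13] = 0

The pieces without y' make up ∂F/∂x and the coefficient of y' is ∂F/∂y:
  ∂F/∂x = 4x^3 + 4y,
  ∂F/∂y = 4x + 2y.

Since d/dx[F] = ∂F/∂x + (∂F/∂y)·y' = 0, solve for y':
  (∂F/∂y)·y' = -∂F/∂x
  dy/dx = -(∂F/∂x)/(∂F/∂y) = -(4x^3 + 4y)/(4x + 2y) = 2(-x^3 - y)/(2x + y)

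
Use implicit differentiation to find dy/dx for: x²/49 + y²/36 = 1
Differentiate both sides with respect to x, treating y as y(x). By the chain rule, any term containing y contributes a factor of y' = dy/dx when we differentiate it.

Move every term to one side and write the relation as F(x, y) = 0. Term by term,
  d/dx[x^2/49] = 2x/49
  d/dx[y^2/36] = y·y'/18
  d/dx[-1] = 0

The pieces without y' make up ∂F/∂x and the coefficient of y' is ∂F/∂y:
  ∂F/∂x = 2x/49,
  ∂F/∂y = y/18.

Since d/dx[F] = ∂F/∂x + (∂F/∂y)·y' = 0, solve for y':
  (∂F/∂y)·y' = -∂F/∂x
  dy/dx = -(∂F/∂x)/(∂F/∂y) = -(2x/49)/(y/18) = -36x/(49y)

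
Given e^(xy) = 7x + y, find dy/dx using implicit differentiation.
Differentiate both sides with respect to x, treating y as y(x). By the chain rule, any term containing y contributes a factor of y' = dy/dx when we differentiate it.

Move every term to one side and write the relation as F(x, y) = 0. Term by term,
  d/dx[-7x] = -7
  d/dx[-y] = -y'
  d/dx[e^(xy)] = (x·y' + y)·e^(xy)

The pieces without y' make up ∂F/∂x and the coefficient of y' is ∂F/∂y:
  ∂F/∂x = y·e^(xy) - 7,
  ∂F/∂y = x·e^(xy) - 1.

Since d/dx[F] = ∂F/∂x + (∂F/∂y)·y' = 0, solve for y':
  (∂F/∂y)·y' = -∂F/∂x
  dy/dx = -(∂F/∂x)/(∂F/∂y) = -(y·e^(xy) - 7)/(x·e^(xy) - 1) = (-y·e^(xy) + 7)/(x·e^(xy) - 1)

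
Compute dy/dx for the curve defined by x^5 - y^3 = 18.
Take d/dx of both sides. Since y is implicitly a function of x, the chain rule attaches a y' = dy/dx factor whenever we differentiate through y.

Set F(x, y) = (left side) − (right side), so the curve is F = 0. Differentiating each term of F:
  d/dx[x^5] = 5x^4
  d/dx[-y^3] = -3y^2·y'
  d/dx[-18] = 0

Collecting, the y'-free part is the partial derivative in x and the y' coefficient is the partial derivative in y:
  ∂F/∂x = 5x^4
  ∂F/∂y = -3y^2

so d/dx[F(x, y(x))] = ∂F/∂x + (∂F/∂y)·y' = 0. Rearranging,
  dy/dx = -(∂F/∂x)/(∂F/∂y) = -(5x^4)/(-3y^2) = 5x^4/(3y^2)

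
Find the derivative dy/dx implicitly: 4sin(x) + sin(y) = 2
Take d/dx of both sides. Since y is implicitly a function of x, the chain rule attaches a y' = dy/dx factor whenever we differentiate through y.

Set F(x, y) = (left side) − (right side), so the curve is F = 0. Differentiating each term of F:
  d/dx[4sin(x)] = 4cos(x)
  d/dx[sin(y)] = y'·cos(y)
  d/dx[-2] = 0

Collecting, the y'-free part is the partial derivative in x and the y' coefficient is the partial derivative in y:
  ∂F/∂x = 4cos(x)
  ∂F/∂y = cos(y)

so d/dx[F(x, y(x))] = ∂F/∂x + (∂F/∂y)·y' = 0. Rearranging,
  dy/dx = -(∂F/∂x)/(∂F/∂y) = -(4cos(x))/(cos(y)) = -4cos(x)/cos(y)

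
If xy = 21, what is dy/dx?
Differentiate both sides with respect to x, treating y as y(x). By the chain rule, any term containing y contributes a factor of y' = dy/dx when we differentiate it.

Move every term to one side and write the relation as F(x, y) = 0. Term by term,
  d/dx[xy] = x·y' + y
  d/dx[-21] = 0

The pieces without y' make up ∂F/∂x and the coefficient of y' is ∂F/∂y:
  ∂F/∂x = y,
  ∂F/∂y = x.

Since d/dx[F] = ∂F/∂x + (∂F/∂y)·y' = 0, solve for y':
  (∂F/∂y)·y' = -∂F/∂x
  dy/dx = -(∂F/∂x)/(∂F/∂y) = -(y)/(x) = -y/x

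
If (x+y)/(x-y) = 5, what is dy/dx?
Differentiate both sides with respect to x, treating y as y(x). By the chain rule, any term containing y contributes a factor of y' = dy/dx when we differentiate it.

Move every term to one side and write the relation as F(x, y) = 0. Term by term,
  d/dx[(x + y)/(x - y)] = (y' + 1)/(x - y) + (x + y)(y' - 1)/(x - y)^2
  d/dx[-5] = 0

The pieces without y' make up ∂F/∂x and the coefficient of y' is ∂F/∂y:
  ∂F/∂x = 1/(x - y) - (x + y)/(x - y)^2,
  ∂F/∂y = 1/(x - y) + (x + y)/(x - y)^2.

Since d/dx[F] = ∂F/∂x + (∂F/∂y)·y' = 0, solve for y':
  (∂F/∂y)·y' = -∂F/∂x
  dy/dx = -(∂F/∂x)/(∂F/∂y) = -(1/(x - y) - (x + y)/(x - y)^2)/(1/(x - y) + (x + y)/(x - y)^2)
        = -(-2y/(x - y)^2)/(2x/(x - y)^2) = y/x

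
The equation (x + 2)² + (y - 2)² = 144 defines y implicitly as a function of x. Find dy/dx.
Apply d/dx to both sides, remembering that y depends on x. Each occurrence of y therefore brings in a y' = dy/dx via the chain rule.

With F(x, y) equal to the left-hand side minus the right, differentiate F term by term:
  d/dx[(x + 2)^2] = 2x + 4
  d/dx[(y - 2)^2] = 2·y'(y - 2)
  d/dx[-144] = 0
Adding these up, d/dx[F] = 0 becomes
  (2x + 4) + (2y - 4)·y' = 0,
so isolating y',
  dy/dx = -(2x + 4)/(2y - 4) = (-x - 2)/(y - 2)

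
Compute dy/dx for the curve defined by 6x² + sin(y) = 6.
Apply d/dx to both sides, remembering that y depends on x. Each occurrence of y therefore brings in a y' = dy/dx via the chain rule.

With F(x, y) equal to the left-hand side minus the right, differentiate F term by term:
  d/dx[6x^2] = 12x
  d/dx[sin(y)] = y'·cos(y)
  d/dx[-6] = 0
Adding these up, d/dx[F] = 0 becomes
  (12x) + (cos(y))·y' = 0,
so isolating y',
  dy/dx = -(12x)/(cos(y)) = -12x/cos(y)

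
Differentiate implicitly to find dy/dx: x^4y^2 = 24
Take d/dx of both sides. Since y is implicitly a function of x, the chain rule attaches a y' = dy/dx factor whenever we differentiate through y.

Set F(x, y) = (left side) − (right side), so the curve is F = 0. Differentiating each term of F:
  d/dx[x^4y^2] = 2x^4y·y' + 4x^3y^2
  d/dx[-24] = 0

Collecting, the y'-free part is the partial derivative in x and the y' coefficient is the partial derivative in y:
  ∂F/∂x = 4x^3y^2
  ∂F/∂y = 2x^4y

so d/dx[F(x, y(x))] = ∂F/∂x + (∂F/∂y)·y' = 0. Rearranging,
  dy/dx = -(∂F/∂x)/(∂F/∂y) = -(4x^3y^2)/(2x^4y) = -2y/x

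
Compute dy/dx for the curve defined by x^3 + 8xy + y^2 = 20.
Apply d/dx to both sides, remembering that y depends on x. Each occurrence of y therefore brings in a y' = dy/dx via the chain rule.

With F(x, y) equal to the left-hand side minus the right, differentiate F term by term:
  d/dx[x^3] = 3x^2
  d/dx[8xy] = 8x·y' + 8y
  d/dx[y^2] = 2y·y'
  d/dx[-20] = 0
Adding these up, d/dx[F] = 0 becomes
  (3x^2 + 8y) + (8x + 2y)·y' = 0,
so isolating y',
  dy/dx = -(3x^2 + 8y)/(8x + 2y) = (-3x^2 - 8y)/(2(4x + y))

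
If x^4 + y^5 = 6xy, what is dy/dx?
Take d/dx of both sides. Since y is implicitly a function of x, the chain rule attaches a y' = dy/dx factor whenever we differentiate through y.

Set F(x, y) = (left side) − (right side), so the curve is F = 0. Differentiating each term of F:
  d/dx[x^4] = 4x^3
  d/dx[-6xy] = -6x·y' - 6y
  d/dx[y^5] = 5y^4·y'

Collecting, the y'-free part is the partial derivative in x and the y' coefficient is the partial derivative in y:
  ∂F/∂x = 4x^3 - 6y
  ∂F/∂y = -6x + 5y^4

so d/dx[F(x, y(x))] = ∂F/∂x + (∂F/∂y)·y' = 0. Rearranging,
  dy/dx = -(∂F/∂x)/(∂F/∂y) = -(4x^3 - 6y)/(-6x + 5y^4) = 2(2x^3 - 3y)/(6x - 5y^4)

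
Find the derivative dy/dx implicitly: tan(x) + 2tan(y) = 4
Apply d/dx to both sides, remembering that y depends on x. Each occurrence of y therefore brings in a y' = dy/dx via the chain rule.

With F(x, y) equal to the left-hand side minus the right, differentiate F term by term:
  d/dx[tan(x)] = tan(x)^2 + 1
  d/dx[2tan(y)] = 2·y'(tan(y)^2 + 1)
  d/dx[-4] = 0
Adding these up, d/dx[F] = 0 becomes
  (tan(x)^2 + 1) + (2tan(y)^2 + 2)·y' = 0,
so isolating y',
  dy/dx = -(tan(x)^2 + 1)/(2tan(y)^2 + 2) = -cos(y)^2/(2cos(x)^2)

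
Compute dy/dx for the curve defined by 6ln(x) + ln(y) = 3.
Differentiate both sides with respect to x, treating y as y(x). By the chain rule, any term containing y contributes a factor of y' = dy/dx when we differentiate it.

Move every term to one side and write the relation as F(x, y) = 0. Term by term,
  d/dx[6ln(x)] = 6/x
  d/dx[ln(y)] = y'/y
  d/dx[-3] = 0

The pieces without y' make up ∂F/∂x and the coefficient of y' is ∂F/∂y:
  ∂F/∂x = 6/x,
  ∂F/∂y = 1/y.

Since d/dx[F] = ∂F/∂x + (∂F/∂y)·y' = 0, solve for y':
  (∂F/∂y)·y' = -∂F/∂x
  dy/dx = -(∂F/∂x)/(∂F/∂y) = -(6/x)/(1/y) = -6y/x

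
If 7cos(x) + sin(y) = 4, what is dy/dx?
Take d/dx of both sides. Since y is implicitly a function of x, the chain rule attaches a y' = dy/dx factor whenever we differentiate through y.

Set F(x, y) = (left side) − (right side), so the curve is F = 0. Differentiating each term of F:
  d/dx[sin(y)] = y'·cos(y)
  d/dx[7cos(x)] = -7sin(x)
  d/dx[-4] = 0

Collecting, the y'-free part is the partial derivative in x and the y' coefficient is the partial derivative in y:
  ∂F/∂x = -7sin(x)
  ∂F/∂y = cos(y)

so d/dx[F(x, y(x))] = ∂F/∂x + (∂F/∂y)·y' = 0. Rearranging,
  dy/dx = -(∂F/∂x)/(∂F/∂y) = -(-7sin(x))/(cos(y)) = 7sin(x)/cos(y)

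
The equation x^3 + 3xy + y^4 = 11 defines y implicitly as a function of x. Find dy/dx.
Take d/dx of both sides. Since y is implicitly a function of x, the chain rule attaches a y' = dy/dx factor whenever we differentiate through y.

Set F(x, y) = (left side) − (right side), so the curve is F = 0. Differentiating each term of F:
  d/dx[x^3] = 3x^2
  d/dx[3xy] = 3x·y' + 3y
  d/dx[y^4] = 4y^3·y'
  d/dx[-11] = 0

Collecting, the y'-free part is the partial derivative in x and the y' coefficient is the partial derivative in y:
  ∂F/∂x = 3x^2 + 3y
  ∂F/∂y = 3x + 4y^3

so d/dx[F(x, y(x))] = ∂F/∂x + (∂F/∂y)·y' = 0. Rearranging,
  dy/dx = -(∂F/∂x)/(∂F/∂y) = -(3x^2 + 3y)/(3x + 4y^3) = 3(-x^2 - y)/(3x + 4y^3)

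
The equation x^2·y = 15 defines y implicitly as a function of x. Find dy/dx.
Differentiate the relation implicitly: treat y = y(x) and apply the chain rule, so every y-derivative picks up a y' = dy/dx factor.

With everything moved to the left-hand side, differentiate term by term:
  d/dx[x^2y] = x^2·y' + 2xy
  d/dx[-15] = 0

Separating the contributions that come from x directly and those that come through y:
  without y':      2xy
  multiplying y':  x^2

so (2xy) + (x^2)·y' = 0, and therefore
  dy/dx = -(2xy)/(x^2) = -2y/x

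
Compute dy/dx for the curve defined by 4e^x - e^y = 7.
Differentiate both sides with respect to x, treating y as y(x). By the chain rule, any term containing y contributes a factor of y' = dy/dx when we differentiate it.

Move every term to one side and write the relation as F(x, y) = 0. Term by term,
  d/dx[4e^(x)] = 4e^(x)
  d/dx[-e^(y)] = -y'·e^(y)
  d/dx[-7] = 0

The pieces without y' make up ∂F/∂x and the coefficient of y' is ∂F/∂y:
  ∂F/∂x = 4e^(x),
  ∂F/∂y = -e^(y).

Since d/dx[F] = ∂F/∂x + (∂F/∂y)·y' = 0, solve for y':
  (∂F/∂y)·y' = -∂F/∂x
  dy/dx = -(∂F/∂x)/(∂F/∂y) = -(4e^(x))/(-e^(y)) = 4e^(x - y)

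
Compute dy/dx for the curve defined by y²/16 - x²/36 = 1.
Apply d/dx to both sides, remembering that y depends on x. Each occurrence of y therefore brings in a y' = dy/dx via the chain rule.

With F(x, y) equal to the left-hand side minus the right, differentiate F term by term:
  d/dx[-x^2/36] = -x/18
  d/dx[y^2/16] = y·y'/8
  d/dx[-1] = 0
Adding these up, d/dx[F] = 0 becomes
  (-x/18) + (y/8)·y' = 0,
so isolating y',
  dy/dx = -(-x/18)/(y/8) = 4x/(9y)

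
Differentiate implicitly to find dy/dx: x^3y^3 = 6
Differentiate the relation implicitly: treat y = y(x) and apply the chain rule, so every y-derivative picks up a y' = dy/dx factor.

With everything moved to the left-hand side, differentiate term by term:
  d/dx[x^3y^3] = 3x^3y^2·y' + 3x^2y^3
  d/dx[-6] = 0

Separating the contributions that come from x directly and those that come through y:
  without y':      3x^2y^3
  multiplying y':  3x^3y^2

so (3x^2y^3) + (3x^3y^2)·y' = 0, and therefore
  dy/dx = -(3x^2y^3)/(3x^3y^2) = -y/x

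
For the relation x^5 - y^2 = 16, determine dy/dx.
Take d/dx of both sides. Since y is implicitly a function of x, the chain rule attaches a y' = dy/dx factor whenever we differentiate through y.

Set F(x, y) = (left side) − (right side), so the curve is F = 0. Differentiating each term of F:
  d/dx[x^5] = 5x^4
  d/dx[-y^2] = -2y·y'
  d/dx[-16] = 0

Collecting, the y'-free part is the partial derivative in x and the y' coefficient is the partial derivative in y:
  ∂F/∂x = 5x^4
  ∂F/∂y = -2y

so d/dx[F(x, y(x))] = ∂F/∂x + (∂F/∂y)·y' = 0. Rearranging,
  dy/dx = -(∂F/∂x)/(∂F/∂y) = -(5x^4)/(-2y) = 5x^4/(2y)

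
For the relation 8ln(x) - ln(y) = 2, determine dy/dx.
Differentiate both sides with respect to x, treating y as y(x). By the chain rule, any term containing y contributes a factor of y' = dy/dx when we differentiate it.

Move every term to one side and write the relation as F(x, y) = 0. Term by term,
  d/dx[8ln(x)] = 8/x
  d/dx[-ln(y)] = -y'/y
  d/dx[-2] = 0

The pieces without y' make up ∂F/∂x and the coefficient of y' is ∂F/∂y:
  ∂F/∂x = 8/x,
  ∂F/∂y = -1/y.

Since d/dx[F] = ∂F/∂x + (∂F/∂y)·y' = 0, solve for y':
  (∂F/∂y)·y' = -∂F/∂x
  dy/dx = -(∂F/∂x)/(∂F/∂y) = -(8/x)/(-1/y) = 8y/x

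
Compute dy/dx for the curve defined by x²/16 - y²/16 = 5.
Differentiate both sides with respect to x, treating y as y(x). By the chain rule, any term containing y contributes a factor of y' = dy/dx when we differentiate it.

Move every term to one side and write the relation as F(x, y) = 0. Term by term,
  d/dx[x^2/16] = x/8
  d/dx[-y^2/16] = -y·y'/8
  d/dx[-5] = 0

The pieces without y' make up ∂F/∂x and the coefficient of y' is ∂F/∂y:
  ∂F/∂x = x/8,
  ∂F/∂y = -y/8.

Since d/dx[F] = ∂F/∂x + (∂F/∂y)·y' = 0, solve for y':
  (∂F/∂y)·y' = -∂F/∂x
  dy/dx = -(∂F/∂x)/(∂F/∂y) = -(x/8)/(-y/8) = x/y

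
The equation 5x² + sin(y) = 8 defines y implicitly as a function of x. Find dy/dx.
Differentiate both sides with respect to x, treating y as y(x). By the chain rule, any term containing y contributes a factor of y' = dy/dx when we differentiate it.

Move every term to one side and write the relation as F(x, y) = 0. Term by term,
  d/dx[5x^2] = 10x
  d/dx[sin(y)] = y'·cos(y)
  d/dx[-8] = 0

The pieces without y' make up ∂F/∂x and the coefficient of y' is ∂F/∂y:
  ∂F/∂x = 10x,
  ∂F/∂y = cos(y).

Since d/dx[F] = ∂F/∂x + (∂F/∂y)·y' = 0, solve for y':
  (∂F/∂y)·y' = -∂F/∂x
  dy/dx = -(∂F/∂x)/(∂F/∂y) = -(10x)/(cos(y)) = -10x/cos(y)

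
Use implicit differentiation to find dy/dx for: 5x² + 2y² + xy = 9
Take d/dx of both sides. Since y is implicitly a function of x, the chain rule attaches a y' = dy/dx factor whenever we differentiate through y.

Set F(x, y) = (left side) − (right side), so the curve is F = 0. Differentiating each term of F:
  d/dx[5x^2] = 10x
  d/dx[xy] = x·y' + y
  d/dx[2y^2] = 4y·y'
  d/dx[-9] = 0

Collecting, the y'-free part is the partial derivative in x and the y' coefficient is the partial derivative in y:
  ∂F/∂x = 10x + y
  ∂F/∂y = x + 4y

so d/dx[F(x, y(x))] = ∂F/∂x + (∂F/∂y)·y' = 0. Rearranging,
  dy/dx = -(∂F/∂x)/(∂F/∂y) = -(10x + y)/(x + 4y) = (-10x - y)/(x + 4y)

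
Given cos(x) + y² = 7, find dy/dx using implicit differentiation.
Differentiate both sides with respect to x, treating y as y(x). By the chain rule, any term containing y contributes a factor of y' = dy/dx when we differentiate it.

Move every term to one side and write the relation as F(x, y) = 0. Term by term,
  d/dx[y^2] = 2y·y'
  d/dx[cos(x)] = -sin(x)
  d/dx[-7] = 0

The pieces without y' make up ∂F/∂x and the coefficient of y' is ∂F/∂y:
  ∂F/∂x = -sin(x),
  ∂F/∂y = 2y.

Since d/dx[F] = ∂F/∂x + (∂F/∂y)·y' = 0, solve for y':
  (∂F/∂y)·y' = -∂F/∂x
  dy/dx = -(∂F/∂x)/(∂F/∂y) = -(-sin(x))/(2y) = sin(x)/(2y)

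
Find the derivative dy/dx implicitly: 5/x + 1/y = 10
Apply d/dx to both sides, remembering that y depends on x. Each occurrence of y therefore brings in a y' = dy/dx via the chain rule.

With F(x, y) equal to the left-hand side minus the right, differentiate F term by term:
  d/dx[1/y] = -y'/y^2
  d/dx[5/x] = -5/x^2
  d/dx[-10] = 0
Adding these up, d/dx[F] = 0 becomes
  (-5/x^2) + (-1/y^2)·y' = 0,
so isolating y',
  dy/dx = -(-5/x^2)/(-1/y^2) = -5y^2/x^2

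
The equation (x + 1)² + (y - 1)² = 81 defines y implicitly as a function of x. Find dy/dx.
Take d/dx of both sides. Since y is implicitly a function of x, the chain rule attaches a y' = dy/dx factor whenever we differentiate through y.

Set F(x, y) = (left side) − (right side), so the curve is F = 0. Differentiating each term of F:
  d/dx[(x + 1)^2] = 2x + 2
  d/dx[(y - 1)^2] = 2·y'(y - 1)
  d/dx[-81] = 0

Collecting, the y'-free part is the partial derivative in x and the y' coefficient is the partial derivative in y:
  ∂F/∂x = 2x + 2
  ∂F/∂y = 2y - 2

so d/dx[F(x, y(x))] = ∂F/∂x + (∂F/∂y)·y' = 0. Rearranging,
  dy/dx = -(∂F/∂x)/(∂F/∂y) = -(2x + 2)/(2y - 2) = (-x - 1)/(y - 1)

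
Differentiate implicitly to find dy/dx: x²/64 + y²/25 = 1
Apply d/dx to both sides, remembering that y depends on x. Each occurrence of y therefore brings in a y' = dy/dx via the chain rule.

With F(x, y) equal to the left-hand side minus the right, differentiate F term by term:
  d/dx[x^2/64] = x/32
  d/dx[y^2/25] = 2y·y'/25
  d/dx[-1] = 0
Adding these up, d/dx[F] = 0 becomes
  (x/32) + (2y/25)·y' = 0,
so isolating y',
  dy/dx = -(x/32)/(2y/25) = -25x/(64y)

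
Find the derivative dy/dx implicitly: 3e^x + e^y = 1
Differentiate both sides with respect to x, treating y as y(x). By the chain rule, any term containing y contributes a factor of y' = dy/dx when we differentiate it.

Move every term to one side and write the relation as F(x, y) = 0. Term by term,
  d/dx[3e^(x)] = 3e^(x)
  d/dx[e^(y)] = y'·e^(y)
  d/dx[-1] = 0

The pieces without y' make up ∂F/∂x and the coefficient of y' is ∂F/∂y:
  ∂F/∂x = 3e^(x),
  ∂F/∂y = e^(y).

Since d/dx[F] = ∂F/∂x + (∂F/∂y)·y' = 0, solve for y':
  (∂F/∂y)·y' = -∂F/∂x
  dy/dx = -(∂F/∂x)/(∂F/∂y) = -(3e^(x))/(e^(y)) = -3e^(x - y)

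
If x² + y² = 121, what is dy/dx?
Differentiate the relation implicitly: treat y = y(x) and apply the chain rule, so every y-derivative picks up a y' = dy/dx factor.

With everything moved to the left-hand side, differentiate term by term:
  d/dx[x^2] = 2x
  d/dx[y^2] = 2y·y'
  d/dx[-121] = 0

Separating the contributions that come from x directly and those that come through y:
  without y':      2x
  multiplying y':  2y

so (2x) + (2y)·y' = 0, and therefore
  dy/dx = -(2x)/(2y) = -x/y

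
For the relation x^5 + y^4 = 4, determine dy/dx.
Take d/dx of both sides. Since y is implicitly a function of x, the chain rule attaches a y' = dy/dx factor whenever we differentiate through y.

Set F(x, y) = (left side) − (right side), so the curve is F = 0. Differentiating each term of F:
  d/dx[x^5] = 5x^4
  d/dx[y^4] = 4y^3·y'
  d/dx[-4] = 0

Collecting, the y'-free part is the partial derivative in x and the y' coefficient is the partial derivative in y:
  ∂F/∂x = 5x^4
  ∂F/∂y = 4y^3

so d/dx[F(x, y(x))] = ∂F/∂x + (∂F/∂y)·y' = 0. Rearranging,
  dy/dx = -(∂F/∂x)/(∂F/∂y) = -(5x^4)/(4y^3) = -5x^4/(4y^3)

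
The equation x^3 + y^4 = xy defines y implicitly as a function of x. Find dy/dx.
Apply d/dx to both sides, remembering that y depends on x. Each occurrence of y therefore brings in a y' = dy/dx via the chain rule.

With F(x, y) equal to the left-hand side minus the right, differentiate F term by term:
  d/dx[x^3] = 3x^2
  d/dx[-xy] = -x·y' - y
  d/dx[y^4] = 4y^3·y'
Adding these up, d/dx[F] = 0 becomes
  (3x^2 - y) + (-x + 4y^3)·y' = 0,
so isolating y',
  dy/dx = -(3x^2 - y)/(-x + 4y^3) = (3x^2 - y)/(x - 4y^3)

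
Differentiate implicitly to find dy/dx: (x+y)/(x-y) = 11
Take d/dx of both sides. Since y is implicitly a function of x, the chain rule attaches a y' = dy/dx factor whenever we differentiate through y.

Set F(x, y) = (left side) − (right side), so the curve is F = 0. Differentiating each term of F:
  d/dx[(x + y)/(x - y)] = (y' + 1)/(x - y) + (x + y)(y' - 1)/(x - y)^2
  d/dx[-11] = 0

Collecting, the y'-free part is the partial derivative in x and the y' coefficient is the partial derivative in y:
  ∂F/∂x = 1/(x - y) - (x + y)/(x - y)^2
  ∂F/∂y = 1/(x - y) + (x + y)/(x - y)^2

so d/dx[F(x, y(x))] = ∂F/∂x + (∂F/∂y)·y' = 0. Rearranging,
  dy/dx = -(∂F/∂x)/(∂F/∂y) = -(1/(x - y) - (x + y)/(x - y)^2)/(1/(x - y) + (x + y)/(x - y)^2)
        = -(-2y/(x - y)^2)/(2x/(x - y)^2) = y/x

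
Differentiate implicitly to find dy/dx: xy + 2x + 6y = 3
Differentiate both sides with respect to x, treating y as y(x). By the chain rule, any term containing y contributes a factor of y' = dy/dx when we differentiate it.

Move every term to one side and write the relation as F(x, y) = 0. Term by term,
  d/dx[xy] = x·y' + y
  d/dx[2x] = 2
  d/dx[6y] = 6·y'
  d/dx[-3] = 0

The pieces without y' make up ∂F/∂x and the coefficient of y' is ∂F/∂y:
  ∂F/∂x = y + 2,
  ∂F/∂y = x + 6.

Since d/dx[F] = ∂F/∂x + (∂F/∂y)·y' = 0, solve for y':
  (∂F/∂y)·y' = -∂F/∂x
  dy/dx = -(∂F/∂x)/(∂F/∂y) = -(y + 2)/(x + 6) = (-y - 2)/(x + 6)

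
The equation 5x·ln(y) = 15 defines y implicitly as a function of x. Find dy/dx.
Apply d/dx to both sides, remembering that y depends on x. Each occurrence of y therefore brings in a y' = dy/dx via the chain rule.

With F(x, y) equal to the left-hand side minus the right, differentiate F term by term:
  d/dx[5x·ln(y)] = 5x·y'/y + 5ln(y)
  d/dx[-15] = 0
Adding these up, d/dx[F] = 0 becomes
  (5ln(y)) + (5x/y)·y' = 0,
so isolating y',
  dy/dx = -(5ln(y))/(5x/y) = -y·ln(y)/x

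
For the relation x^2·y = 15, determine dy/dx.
Differentiate the relation implicitly: treat y = y(x) and apply the chain rule, so every y-derivative picks up a y' = dy/dx factor.

With everything moved to the left-hand side, differentiate term by term:
  d/dx[x^2y] = x^2·y' + 2xy
  d/dx[-15] = 0

Separating the contributions that come from x directly and those that come through y:
  without y':      2xy
  multiplying y':  x^2

so (2xy) + (x^2)·y' = 0, and therefore
  dy/dx = -(2xy)/(x^2) = -2y/x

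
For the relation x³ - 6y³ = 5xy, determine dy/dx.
Apply d/dx to both sides, remembering that y depends on x. Each occurrence of y therefore brings in a y' = dy/dx via the chain rule.

With F(x, y) equal to the left-hand side minus the right, differentiate F term by term:
  d/dx[x^3] = 3x^2
  d/dx[-5xy] = -5x·y' - 5y
  d/dx[-6y^3] = -18y^2·y'
Adding these up, d/dx[F] = 0 becomes
  (3x^2 - 5y) + (-5x - 18y^2)·y' = 0,
so isolating y',
  dy/dx = -(3x^2 - 5y)/(-5x - 18y^2) = (3x^2 - 5y)/(5x + 18y^2)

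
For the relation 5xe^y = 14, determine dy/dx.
Take d/dx of both sides. Since y is implicitly a function of x, the chain rule attaches a y' = dy/dx factor whenever we differentiate through y.

Set F(x, y) = (left side) − (right side), so the curve is F = 0. Differentiating each term of F:
  d/dx[5x·e^(y)] = 5x·y'·e^(y) + 5e^(y)
  d/dx[-14] = 0

Collecting, the y'-free part is the partial derivative in x and the y' coefficient is the partial derivative in y:
  ∂F/∂x = 5e^(y)
  ∂F/∂y = 5x·e^(y)

so d/dx[F(x, y(x))] = ∂F/∂x + (∂F/∂y)·y' = 0. Rearranging,
  dy/dx = -(∂F/∂x)/(∂F/∂y) = -(5e^(y))/(5x·e^(y)) = -1/x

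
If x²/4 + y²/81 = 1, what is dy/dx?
Differentiate both sides with respect to x, treating y as y(x). By the chain rule, any term containing y contributes a factor of y' = dy/dx when we differentiate it.

Move every term to one side and write the relation as F(x, y) = 0. Term by term,
  d/dx[x^2/4] = x/2
  d/dx[y^2/81] = 2y·y'/81
  d/dx[-1] = 0

The pieces without y' make up ∂F/∂x and the coefficient of y' is ∂F/∂y:
  ∂F/∂x = x/2,
  ∂F/∂y = 2y/81.

Since d/dx[F] = ∂F/∂x + (∂F/∂y)·y' = 0, solve for y':
  (∂F/∂y)·y' = -∂F/∂x
  dy/dx = -(∂F/∂x)/(∂F/∂y) = -(x/2)/(2y/81) = -81x/(4y)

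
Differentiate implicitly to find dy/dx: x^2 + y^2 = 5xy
Differentiate both sides with respect to x, treating y as y(x). By the chain rule, any term containing y contributes a factor of y' = dy/dx when we differentiate it.

Move every term to one side and write the relation as F(x, y) = 0. Term by term,
  d/dx[x^2] = 2x
  d/dx[-5xy] = -5x·y' - 5y
  d/dx[y^2] = 2y·y'

The pieces without y' make up ∂F/∂x and the coefficient of y' is ∂F/∂y:
  ∂F/∂x = 2x - 5y,
  ∂F/∂y = -5x + 2y.

Since d/dx[F] = ∂F/∂x + (∂F/∂y)·y' = 0, solve for y':
  (∂F/∂y)·y' = -∂F/∂x
  dy/dx = -(∂F/∂x)/(∂F/∂y) = -(2x - 5y)/(-5x + 2y) = (2x - 5y)/(5x - 2y)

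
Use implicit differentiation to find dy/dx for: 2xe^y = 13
Differentiate the relation implicitly: treat y = y(x) and apply the chain rule, so every y-derivative picks up a y' = dy/dx factor.

With everything moved to the left-hand side, differentiate term by term:
  d/dx[2x·e^(y)] = 2x·y'·e^(y) + 2e^(y)
  d/dx[-13] = 0

Separating the contributions that come from x directly and those that come through y:
  without y':      2e^(y)
  multiplying y':  2x·e^(y)

so (2e^(y)) + (2x·e^(y))·y' = 0, and therefore
  dy/dx = -(2e^(y))/(2x·e^(y)) = -1/x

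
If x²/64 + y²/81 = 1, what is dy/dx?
Differentiate both sides with respect to x, treating y as y(x). By the chain rule, any term containing y contributes a factor of y' = dy/dx when we differentiate it.

Move every term to one side and write the relation as F(x, y) = 0. Term by term,
  d/dx[x^2/64] = x/32
  d/dx[y^2/81] = 2y·y'/81
  d/dx[-1] = 0

The pieces without y' make up ∂F/∂x and the coefficient of y' is ∂F/∂y:
  ∂F/∂x = x/32,
  ∂F/∂y = 2y/81.

Since d/dx[F] = ∂F/∂x + (∂F/∂y)·y' = 0, solve for y':
  (∂F/∂y)·y' = -∂F/∂x
  dy/dx = -(∂F/∂x)/(∂F/∂y) = -(x/32)/(2y/81) = -81x/(64y)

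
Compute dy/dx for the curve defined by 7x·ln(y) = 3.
Differentiate both sides with respect to x, treating y as y(x). By the chain rule, any term containing y contributes a factor of y' = dy/dx when we differentiate it.

Move every term to one side and write the relation as F(x, y) = 0. Term by term,
  d/dx[7x·ln(y)] = 7x·y'/y + 7ln(y)
  d/dx[-3] = 0

The pieces without y' make up ∂F/∂x and the coefficient of y' is ∂F/∂y:
  ∂F/∂x = 7ln(y),
  ∂F/∂y = 7x/y.

Since d/dx[F] = ∂F/∂x + (∂F/∂y)·y' = 0, solve for y':
  (∂F/∂y)·y' = -∂F/∂x
  dy/dx = -(∂F/∂x)/(∂F/∂y) = -(7ln(y))/(7x/y) = -y·ln(y)/x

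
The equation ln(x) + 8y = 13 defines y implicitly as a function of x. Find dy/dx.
Differentiate the relation implicitly: treat y = y(x) and apply the chain rule, so every y-derivative picks up a y' = dy/dx factor.

With everything moved to the left-hand side, differentiate term by term:
  d/dx[8y] = 8·y'
  d/dx[ln(x)] = 1/x
  d/dx[-13] = 0

Separating the contributions that come from x directly and those that come through y:
  without y':      1/x
  multiplying y':  8

so (1/x) + (8)·y' = 0, and therefore
  dy/dx = -(1/x)/(8) = -1/(8x)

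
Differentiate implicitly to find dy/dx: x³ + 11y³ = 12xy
Take d/dx of both sides. Since y is implicitly a function of x, the chain rule attaches a y' = dy/dx factor whenever we differentiate through y.

Set F(x, y) = (left side) − (right side), so the curve is F = 0. Differentiating each term of F:
  d/dx[x^3] = 3x^2
  d/dx[-12xy] = -12x·y' - 12y
  d/dx[11y^3] = 33y^2·y'

Collecting, the y'-free part is the partial derivative in x and the y' coefficient is the partial derivative in y:
  ∂F/∂x = 3x^2 - 12y
  ∂F/∂y = -12x + 33y^2

so d/dx[F(x, y(x))] = ∂F/∂x + (∂F/∂y)·y' = 0. Rearranging,
  dy/dx = -(∂F/∂x)/(∂F/∂y) = -(3x^2 - 12y)/(-12x + 33y^2) = (x^2 - 4y)/(4x - 11y^2)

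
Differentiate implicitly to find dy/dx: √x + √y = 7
Apply d/dx to both sides, remembering that y depends on x. Each occurrence of y therefore brings in a y' = dy/dx via the chain rule.

With F(x, y) equal to the left-hand side minus the right, differentiate F term by term:
  d/dx[√(x)] = 1/(2√(x))
  d/dx[√(y)] = y'/(2√(y))
  d/dx[-7] = 0
Adding these up, d/dx[F] = 0 becomes
  (1/(2√(x))) + (1/(2√(y)))·y' = 0,
so isolating y',
  dy/dx = -(1/(2√(x)))/(1/(2√(y))) = -√(y)/√(x)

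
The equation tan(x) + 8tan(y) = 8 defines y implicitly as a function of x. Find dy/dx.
Differentiate the relation implicitly: treat y = y(x) and apply the chain rule, so every y-derivative picks up a y' = dy/dx factor.

With everything moved to the left-hand side, differentiate term by term:
  d/dx[tan(x)] = tan(x)^2 + 1
  d/dx[8tan(y)] = 8·y'(tan(y)^2 + 1)
  d/dx[-8] = 0

Separating the contributions that come from x directly and those that come through y:
  without y':      tan(x)^2 + 1
  multiplying y':  8tan(y)^2 + 8

so (tan(x)^2 + 1) + (8tan(y)^2 + 8)·y' = 0, and therefore
  dy/dx = -(tan(x)^2 + 1)/(8tan(y)^2 + 8) = -cos(y)^2/(8cos(x)^2)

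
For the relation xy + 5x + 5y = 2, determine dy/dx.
Apply d/dx to both sides, remembering that y depends on x. Each occurrence of y therefore brings in a y' = dy/dx via the chain rule.

With F(x, y) equal to the left-hand side minus the right, differentiate F term by term:
  d/dx[xy] = x·y' + y
  d/dx[5x] = 5
  d/dx[5y] = 5·y'
  d/dx[-2] = 0
Adding these up, d/dx[F] = 0 becomes
  (y + 5) + (x + 5)·y' = 0,
so isolating y',
  dy/dx = -(y + 5)/(x + 5) = (-y - 5)/(x + 5)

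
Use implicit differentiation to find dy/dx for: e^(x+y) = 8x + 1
Apply d/dx to both sides, remembering that y depends on x. Each occurrence of y therefore brings in a y' = dy/dx via the chain rule.

With F(x, y) equal to the left-hand side minus the right, differentiate F term by term:
  d/dx[-8x] = -8
  d/dx[e^(x + y)] = (y' + 1)·e^(x + y)
  d/dx[-1] = 0
Adding these up, d/dx[F] = 0 becomes
  (e^(x + y) - 8) + (e^(x + y))·y' = 0,
so isolating y',
  dy/dx = -(e^(x + y) - 8)/(e^(x + y)) = 8e^(-x - y) - 1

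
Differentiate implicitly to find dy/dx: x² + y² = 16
Take d/dx of both sides. Since y is implicitly a function of x, the chain rule attaches a y' = dy/dx factor whenever we differentiate through y.

Set F(x, y) = (left side) − (right side), so the curve is F = 0. Differentiating each term of F:
  d/dx[x^2] = 2x
  d/dx[y^2] = 2y·y'
  d/dx[-16] = 0

Collecting, the y'-free part is the partial derivative in x and the y' coefficient is the partial derivative in y:
  ∂F/∂x = 2x
  ∂F/∂y = 2y

so d/dx[F(x, y(x))] = ∂F/∂x + (∂F/∂y)·y' = 0. Rearranging,
  dy/dx = -(∂F/∂x)/(∂F/∂y) = -(2x)/(2y) = -x/y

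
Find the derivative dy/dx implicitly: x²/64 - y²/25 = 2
Apply d/dx to both sides, remembering that y depends on x. Each occurrence of y therefore brings in a y' = dy/dx via the chain rule.

With F(x, y) equal to the left-hand side minus the right, differentiate F term by term:
  d/dx[x^2/64] = x/32
  d/dx[-y^2/25] = -2y·y'/25
  d/dx[-2] = 0
Adding these up, d/dx[F] = 0 becomes
  (x/32) + (-2y/25)·y' = 0,
so isolating y',
  dy/dx = -(x/32)/(-2y/25) = 25x/(64y)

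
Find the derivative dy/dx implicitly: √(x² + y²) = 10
Apply d/dx to both sides, remembering that y depends on x. Each occurrence of y therefore brings in a y' = dy/dx via the chain rule.

With F(x, y) equal to the left-hand side minus the right, differentiate F term by term:
  d/dx[√(x^2 + y^2)] = (x + y·y')/√(x^2 + y^2)
  d/dx[-10] = 0
Adding these up, d/dx[F] = 0 becomes
  (x/√(x^2 + y^2)) + (y/√(x^2 + y^2))·y' = 0,
so isolating y',
  dy/dx = -(x/√(x^2 + y^2))/(y/√(x^2 + y^2)) = -x/y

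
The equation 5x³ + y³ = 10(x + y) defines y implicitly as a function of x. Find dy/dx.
Differentiate the relation implicitly: treat y = y(x) and apply the chain rule, so every y-derivative picks up a y' = dy/dx factor.

With everything moved to the left-hand side, differentiate term by term:
  d/dx[5x^3] = 15x^2
  d/dx[-10x] = -10
  d/dx[y^3] = 3y^2·y'
  d/dx[-10y] = -10·y'

Separating the contributions that come from x directly and those that come through y:
  without y':      15x^2 - 10
  multiplying y':  3y^2 - 10

so (15x^2 - 10) + (3y^2 - 10)·y' = 0, and therefore
  dy/dx = -(15x^2 - 10)/(3y^2 - 10) = 5(2 - 3x^2)/(3y^2 - 10)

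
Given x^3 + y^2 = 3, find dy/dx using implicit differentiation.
Take d/dx of both sides. Since y is implicitly a function of x, the chain rule attaches a y' = dy/dx factor whenever we differentiate through y.

Set F(x, y) = (left side) − (right side), so the curve is F = 0. Differentiating each term of F:
  d/dx[x^3] = 3x^2
  d/dx[y^2] = 2y·y'
  d/dx[-3] = 0

Collecting, the y'-free part is the partial derivative in x and the y' coefficient is the partial derivative in y:
  ∂F/∂x = 3x^2
  ∂F/∂y = 2y

so d/dx[F(x, y(x))] = ∂F/∂x + (∂F/∂y)·y' = 0. Rearranging,
  dy/dx = -(∂F/∂x)/(∂F/∂y) = -(3x^2)/(2y) = -3x^2/(2y)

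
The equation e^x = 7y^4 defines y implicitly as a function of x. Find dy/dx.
Apply d/dx to both sides, remembering that y depends on x. Each occurrence of y therefore brings in a y' = dy/dx via the chain rule.

With F(x, y) equal to the left-hand side minus the right, differentiate F term by term:
  d/dx[-7y^4] = -28y^3·y'
  d/dx[e^(x)] = e^(x)
Adding these up, d/dx[F] = 0 becomes
  (e^(x)) + (-28y^3)·y' = 0,
so isolating y',
  dy/dx = -(e^(x))/(-28y^3) = e^(x)/(28y^3)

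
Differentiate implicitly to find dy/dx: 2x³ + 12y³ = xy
Differentiate both sides with respect to x, treating y as y(x). By the chain rule, any term containing y contributes a factor of y' = dy/dx when we differentiate it.

Move every term to one side and write the relation as F(x, y) = 0. Term by term,
  d/dx[2x^3] = 6x^2
  d/dx[-xy] = -x·y' - y
  d/dx[12y^3] = 36y^2·y'

The pieces without y' make up ∂F/∂x and the coefficient of y' is ∂F/∂y:
  ∂F/∂x = 6x^2 - y,
  ∂F/∂y = -x + 36y^2.

Since d/dx[F] = ∂F/∂x + (∂F/∂y)·y' = 0, solve for y':
  (∂F/∂y)·y' = -∂F/∂x
  dy/dx = -(∂F/∂x)/(∂F/∂y) = -(6x^2 - y)/(-x + 36y^2) = (6x^2 - y)/(x - 36y^2)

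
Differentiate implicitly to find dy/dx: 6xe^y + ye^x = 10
Differentiate the relation implicitly: treat y = y(x) and apply the chain rule, so every y-derivative picks up a y' = dy/dx factor.

With everything moved to the left-hand side, differentiate term by term:
  d/dx[6x·e^(y)] = 6x·y'·e^(y) + 6e^(y)
  d/dx[y·e^(x)] = y·e^(x) + y'·e^(x)
  d/dx[-10] = 0

Separating the contributions that come from x directly and those that come through y:
  without y':      y·e^(x) + 6e^(y)
  multiplying y':  6x·e^(y) + e^(x)

so (y·e^(x) + 6e^(y)) + (6x·e^(y) + e^(x))·y' = 0, and therefore
  dy/dx = -(y·e^(x) + 6e^(y))/(6x·e^(y) + e^(x)) = (-y·e^(x) - 6e^(y))/(6x·e^(y) + e^(x))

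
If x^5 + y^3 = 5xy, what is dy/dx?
Differentiate the relation implicitly: treat y = y(x) and apply the chain rule, so every y-derivative picks up a y' = dy/dx factor.

With everything moved to the left-hand side, differentiate term by term:
  d/dx[x^5] = 5x^4
  d/dx[-5xy] = -5x·y' - 5y
  d/dx[y^3] = 3y^2·y'

Separating the contributions that come from x directly and those that come through y:
  without y':      5x^4 - 5y
  multiplying y':  -5x + 3y^2

so (5x^4 - 5y) + (-5x + 3y^2)·y' = 0, and therefore
  dy/dx = -(5x^4 - 5y)/(-5x + 3y^2) = 5(x^4 - y)/(5x - 3y^2)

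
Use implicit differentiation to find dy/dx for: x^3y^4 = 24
Differentiate both sides with respect to x, treating y as y(x). By the chain rule, any term containing y contributes a factor of y' = dy/dx when we differentiate it.

Move every term to one side and write the relation as F(x, y) = 0. Term by term,
  d/dx[x^3y^4] = 4x^3y^3·y' + 3x^2y^4
  d/dx[-24] = 0

The pieces without y' make up ∂F/∂x and the coefficient of y' is ∂F/∂y:
  ∂F/∂x = 3x^2y^4,
  ∂F/∂y = 4x^3y^3.

Since d/dx[F] = ∂F/∂x + (∂F/∂y)·y' = 0, solve for y':
  (∂F/∂y)·y' = -∂F/∂x
  dy/dx = -(∂F/∂x)/(∂F/∂y) = -(3x^2y^4)/(4x^3y^3) = -3y/(4x)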